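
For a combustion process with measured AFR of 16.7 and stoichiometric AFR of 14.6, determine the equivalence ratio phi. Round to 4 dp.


phi = AFR_stoich / AFR_actual
phi = 14.6 / 16.7 = 0.8743


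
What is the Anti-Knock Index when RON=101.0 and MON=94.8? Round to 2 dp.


AKI = (RON + MON) / 2
AKI = (101.0 + 94.8) / 2
AKI = 195.8 / 2 = 97.90


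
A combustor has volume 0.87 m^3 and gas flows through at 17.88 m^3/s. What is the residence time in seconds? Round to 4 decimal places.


tau = V / Q_flow
tau = 0.87 / 17.88 = 0.0487 s


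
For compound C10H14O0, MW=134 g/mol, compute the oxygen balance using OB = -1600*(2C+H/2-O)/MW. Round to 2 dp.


OB = -1600 * (2C + H/2 - O) / MW
Inner = 2*10 + 14/2 - 0 = 27.00
OB = -1600 * 27.00 / 134 = -322.39%


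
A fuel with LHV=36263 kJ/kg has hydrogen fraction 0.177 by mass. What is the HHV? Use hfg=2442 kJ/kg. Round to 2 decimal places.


HHV = LHV + hfg * 9 * H
Water addition = 2442 * 9 * 0.177 = 3890.106 kJ/kg
HHV = 36263 + 3890.106 = 40153.11 kJ/kg


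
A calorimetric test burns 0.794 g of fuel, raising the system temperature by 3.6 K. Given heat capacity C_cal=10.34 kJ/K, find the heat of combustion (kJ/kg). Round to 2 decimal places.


Hc = C_cal * delta_T / m_fuel
Q_released = 10.34 * 3.6 = 37.2240 kJ
m_fuel = 0.794 g = 0.794/1000 kg = 0.000794 kg
Hc = 37.2240 / 0.000794 = 46881.61 kJ/kg


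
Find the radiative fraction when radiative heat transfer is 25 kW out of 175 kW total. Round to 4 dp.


f_rad = Q_rad / Q_total
f_rad = 25 / 175 = 0.1429


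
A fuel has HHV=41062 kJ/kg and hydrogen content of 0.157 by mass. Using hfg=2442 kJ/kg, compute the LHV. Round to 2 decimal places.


LHV = HHV - hfg * 9 * H
Water correction = 2442 * 9 * 0.157 = 3450.546 kJ/kg
LHV = 41062 - 3450.546 = 37611.45 kJ/kg


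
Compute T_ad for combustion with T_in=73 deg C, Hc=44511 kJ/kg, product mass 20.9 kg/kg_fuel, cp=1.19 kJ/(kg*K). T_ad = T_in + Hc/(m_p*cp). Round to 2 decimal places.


T_ad = T_in + Hc / (m_p * cp)
Denominator = 20.9 * 1.19 = 24.8710
Temperature rise = 44511 / 24.8710 = 1789.67 K
T_ad = 73 + 1789.67 = 1862.67 deg C


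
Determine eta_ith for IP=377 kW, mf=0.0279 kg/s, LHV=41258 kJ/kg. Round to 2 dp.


eta_ith = (IP / (mf * LHV)) * 100
Denominator = 0.0279 * 41258 = 1151.0982 kW
eta_ith = (377 / 1151.0982) * 100 = 32.75%


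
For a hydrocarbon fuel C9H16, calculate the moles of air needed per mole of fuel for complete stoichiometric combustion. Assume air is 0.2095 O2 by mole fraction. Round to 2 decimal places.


Balanced combustion: C9H16 + 13 O2 -> 9 CO2 + 8 H2O
O2 needed = C + H/4 = 9 + 16/4 = 13.00 moles
Air moles = O2 / 0.2095 = 13.00 / 0.2095 = 62.05 moles air


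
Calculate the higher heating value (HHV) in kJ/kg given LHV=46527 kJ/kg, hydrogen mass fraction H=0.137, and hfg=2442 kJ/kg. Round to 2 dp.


HHV = LHV + hfg * 9 * H
Water addition = 2442 * 9 * 0.137 = 3010.986 kJ/kg
HHV = 46527 + 3010.986 = 49537.99 kJ/kg


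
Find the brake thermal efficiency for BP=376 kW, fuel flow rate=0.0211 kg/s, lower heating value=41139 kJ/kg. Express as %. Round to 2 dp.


eta_BTE = (BP / (mf * LHV)) * 100
Denominator = 0.0211 * 41139 = 868.0329 kW
eta_BTE = (376 / 868.0329) * 100 = 43.32%


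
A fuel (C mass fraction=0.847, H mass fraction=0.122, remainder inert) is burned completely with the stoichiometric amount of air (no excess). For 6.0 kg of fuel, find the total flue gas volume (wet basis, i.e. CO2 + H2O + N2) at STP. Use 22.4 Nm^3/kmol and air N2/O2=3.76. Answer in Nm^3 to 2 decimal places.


Per kg fuel: CO2 = (C/12 kmol)*22.4 = (0.847/12)*22.4 = 1.58107 Nm^3
Per kg fuel: H2O = (H/2 kmol)*22.4 = (0.122/2)*22.4 = 1.36640 Nm^3
O2 needed per kg fuel = C/12 + H/4 = 0.847/12 + 0.122/4 = 0.10108333 kmol
Per kg fuel: N2 = O2*3.76*22.4 = 0.10108333*3.76*22.4 = 8.51364 Nm^3
Total per kg = 1.58107 + 1.36640 + 8.51364 = 11.46111 Nm^3
Total = 11.46111 * 6.0 = 68.77 Nm^3


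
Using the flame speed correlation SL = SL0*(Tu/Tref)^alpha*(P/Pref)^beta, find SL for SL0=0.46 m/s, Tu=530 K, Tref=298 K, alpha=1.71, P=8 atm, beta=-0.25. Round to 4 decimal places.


SL = SL0 * (Tu/Tref)^alpha * (P/Pref)^beta
T ratio = 530/298 = 1.77852349
(T ratio)^alpha = 1.77852349^1.71 = 2.676714
(P/Pref)^beta = 8^(-0.25) = 0.594604
SL = 0.46 * 2.676714 * 0.594604 = 0.7321 m/s


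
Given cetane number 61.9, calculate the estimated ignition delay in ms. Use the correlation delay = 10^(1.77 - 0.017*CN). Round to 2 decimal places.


delay = 10^(1.77 - 0.017*CN)
Exponent = 1.77 - 0.017*61.9 = 0.7177
delay = 10^0.7177 = 5.22 ms


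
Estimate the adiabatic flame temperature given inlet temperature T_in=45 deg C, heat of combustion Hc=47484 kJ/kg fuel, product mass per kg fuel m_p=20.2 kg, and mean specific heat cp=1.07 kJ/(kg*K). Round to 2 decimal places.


T_ad = T_in + Hc / (m_p * cp)
Denominator = 20.2 * 1.07 = 21.6140
Temperature rise = 47484 / 21.6140 = 2196.91 K
T_ad = 45 + 2196.91 = 2241.91 deg C


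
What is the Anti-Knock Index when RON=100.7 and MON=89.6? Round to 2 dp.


AKI = (RON + MON) / 2
AKI = (100.7 + 89.6) / 2
AKI = 190.3 / 2 = 95.15


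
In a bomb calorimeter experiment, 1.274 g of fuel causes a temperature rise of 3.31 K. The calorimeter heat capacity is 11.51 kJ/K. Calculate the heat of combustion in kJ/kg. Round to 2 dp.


Hc = C_cal * delta_T / m_fuel
Q_released = 11.51 * 3.31 = 38.0981 kJ
m_fuel = 1.274 g = 1.274/1000 kg = 0.001274 kg
Hc = 38.0981 / 0.001274 = 29904.32 kJ/kg


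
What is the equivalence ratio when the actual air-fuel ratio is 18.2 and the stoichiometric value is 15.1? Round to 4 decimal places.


phi = AFR_stoich / AFR_actual
phi = 15.1 / 18.2 = 0.8297


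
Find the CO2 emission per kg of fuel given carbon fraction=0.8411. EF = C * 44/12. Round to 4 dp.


EF = C_frac * (M_CO2 / M_C)
EF = 0.8411 * (44/12)
EF = 0.8411 * 3.666667 = 3.0840 kg_CO2/kg_fuel


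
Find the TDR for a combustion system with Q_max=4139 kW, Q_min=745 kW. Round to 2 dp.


TDR = Q_max / Q_min
TDR = 4139 / 745 = 5.56


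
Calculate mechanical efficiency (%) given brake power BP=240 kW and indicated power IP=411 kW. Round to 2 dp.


eta_mech = (BP / IP) * 100
Ratio = 240 / 411 = 0.5839
eta_mech = 0.5839 * 100 = 58.39%


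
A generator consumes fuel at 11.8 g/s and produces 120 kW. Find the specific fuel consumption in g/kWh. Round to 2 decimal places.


SFC = (mf / BP) * 3600
Rate = 11.8 / 120 = 0.098333 g/(s*kW)
SFC = 0.098333 * 3600 = 354.00 g/kWh


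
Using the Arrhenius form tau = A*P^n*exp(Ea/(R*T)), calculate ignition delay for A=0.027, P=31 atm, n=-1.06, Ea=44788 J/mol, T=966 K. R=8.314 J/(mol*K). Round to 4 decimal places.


tau = A * P^n * exp(Ea/(R*T))
P^n = 31^(-1.06) = 0.02625165
Ea/(R*T) = 44788/(8.314*966) = 5.576665
exp(Ea/(R*T)) = 264.188951
tau = 0.027 * 0.02625165 * 264.188951 = 0.1873 ms


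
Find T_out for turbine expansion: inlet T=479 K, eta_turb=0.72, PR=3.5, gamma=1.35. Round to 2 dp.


T_out = T_in * (1 - eta * (1 - PR^(-(gamma-1)/gamma)))
Exponent = -(1.35-1)/1.35 = -0.25925926
PR^exp = 3.5^(-0.25925926) = 0.72267881
Factor = 1 - 0.72*(1 - 0.72267881) = 0.80032874
T_out = 479 * 0.80032874 = 383.36 K


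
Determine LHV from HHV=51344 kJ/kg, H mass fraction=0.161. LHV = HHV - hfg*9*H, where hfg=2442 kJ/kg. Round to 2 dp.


LHV = HHV - hfg * 9 * H
Water correction = 2442 * 9 * 0.161 = 3538.458 kJ/kg
LHV = 51344 - 3538.458 = 47805.54 kJ/kg


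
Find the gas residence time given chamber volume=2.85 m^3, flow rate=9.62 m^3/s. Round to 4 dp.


tau = V / Q_flow
tau = 2.85 / 9.62 = 0.2963 s


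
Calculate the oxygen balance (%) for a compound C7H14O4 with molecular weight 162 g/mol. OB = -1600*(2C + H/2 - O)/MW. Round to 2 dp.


OB = -1600 * (2C + H/2 - O) / MW
Inner = 2*7 + 14/2 - 4 = 17.00
OB = -1600 * 17.00 / 162 = -167.90%


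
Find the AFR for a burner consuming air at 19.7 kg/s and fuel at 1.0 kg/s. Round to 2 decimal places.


AFR = m_air / m_fuel
AFR = 19.7 / 1.0 = 19.70


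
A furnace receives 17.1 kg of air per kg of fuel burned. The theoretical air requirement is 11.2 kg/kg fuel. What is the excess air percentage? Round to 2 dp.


Excess air = actual - stoichiometric = 17.1 - 11.2 = 5.90 kg/kg fuel
Excess air % = (excess / stoich) * 100 = (5.90 / 11.2) * 100 = 52.68%


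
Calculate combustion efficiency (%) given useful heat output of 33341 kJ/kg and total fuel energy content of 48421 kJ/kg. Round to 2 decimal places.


Efficiency = (Q_useful / Q_fuel) * 100
Efficiency = (33341 / 48421) * 100
Efficiency = 0.6886 * 100 = 68.86%


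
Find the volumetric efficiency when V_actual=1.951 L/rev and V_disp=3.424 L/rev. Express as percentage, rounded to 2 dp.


eta_v = (V_actual / V_disp) * 100
Ratio = 1.951 / 3.424 = 0.5698
eta_v = 0.5698 * 100 = 56.98%


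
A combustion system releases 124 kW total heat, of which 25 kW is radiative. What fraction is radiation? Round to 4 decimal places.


f_rad = Q_rad / Q_total
f_rad = 25 / 124 = 0.2016


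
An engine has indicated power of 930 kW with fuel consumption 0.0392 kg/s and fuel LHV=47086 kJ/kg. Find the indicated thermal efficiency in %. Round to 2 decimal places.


eta_ith = (IP / (mf * LHV)) * 100
Denominator = 0.0392 * 47086 = 1845.7712 kW
eta_ith = (930 / 1845.7712) * 100 = 50.39%


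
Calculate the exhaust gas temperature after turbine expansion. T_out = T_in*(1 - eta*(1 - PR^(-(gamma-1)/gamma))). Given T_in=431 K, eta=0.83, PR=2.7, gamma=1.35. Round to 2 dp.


T_out = T_in * (1 - eta * (1 - PR^(-(gamma-1)/gamma)))
Exponent = -(1.35-1)/1.35 = -0.25925926
PR^exp = 2.7^(-0.25925926) = 0.77297411
Factor = 1 - 0.83*(1 - 0.77297411) = 0.81156851
T_out = 431 * 0.81156851 = 349.79 K


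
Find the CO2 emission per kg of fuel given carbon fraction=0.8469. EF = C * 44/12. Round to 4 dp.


EF = C_frac * (M_CO2 / M_C)
EF = 0.8469 * (44/12)
EF = 0.8469 * 3.666667 = 3.1053 kg_CO2/kg_fuel


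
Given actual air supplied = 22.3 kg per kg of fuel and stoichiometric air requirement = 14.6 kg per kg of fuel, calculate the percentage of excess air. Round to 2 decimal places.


Excess air = actual - stoichiometric = 22.3 - 14.6 = 7.70 kg/kg fuel
Excess air % = (excess / stoich) * 100 = (7.70 / 14.6) * 100 = 52.74%


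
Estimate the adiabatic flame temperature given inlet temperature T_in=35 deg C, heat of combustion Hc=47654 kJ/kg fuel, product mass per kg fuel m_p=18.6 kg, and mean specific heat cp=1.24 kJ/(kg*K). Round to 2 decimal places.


T_ad = T_in + Hc / (m_p * cp)
Denominator = 18.6 * 1.24 = 23.0640
Temperature rise = 47654 / 23.0640 = 2066.16 K
T_ad = 35 + 2066.16 = 2101.16 deg C


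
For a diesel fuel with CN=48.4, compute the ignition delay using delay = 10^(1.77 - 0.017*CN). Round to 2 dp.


delay = 10^(1.77 - 0.017*CN)
Exponent = 1.77 - 0.017*48.4 = 0.9472
delay = 10^0.9472 = 8.86 ms


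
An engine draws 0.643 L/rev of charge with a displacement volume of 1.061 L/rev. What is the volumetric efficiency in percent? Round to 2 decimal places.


eta_v = (V_actual / V_disp) * 100
Ratio = 0.643 / 1.061 = 0.6060
eta_v = 0.6060 * 100 = 60.60%


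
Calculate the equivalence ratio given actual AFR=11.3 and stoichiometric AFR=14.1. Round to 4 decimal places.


phi = AFR_stoich / AFR_actual
phi = 14.1 / 11.3 = 1.2478


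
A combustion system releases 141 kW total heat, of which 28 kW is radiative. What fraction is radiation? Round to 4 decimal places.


f_rad = Q_rad / Q_total
f_rad = 28 / 141 = 0.1986


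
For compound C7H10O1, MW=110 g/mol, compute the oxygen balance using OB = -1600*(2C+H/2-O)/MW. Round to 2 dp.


OB = -1600 * (2C + H/2 - O) / MW
Inner = 2*7 + 10/2 - 1 = 18.00
OB = -1600 * 18.00 / 110 = -261.82%


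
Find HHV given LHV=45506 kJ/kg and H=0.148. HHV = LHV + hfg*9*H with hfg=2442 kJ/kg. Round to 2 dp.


HHV = LHV + hfg * 9 * H
Water addition = 2442 * 9 * 0.148 = 3252.744 kJ/kg
HHV = 45506 + 3252.744 = 48758.74 kJ/kg


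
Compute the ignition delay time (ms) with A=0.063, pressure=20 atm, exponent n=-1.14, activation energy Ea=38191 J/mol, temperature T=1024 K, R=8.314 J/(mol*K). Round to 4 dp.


tau = A * P^n * exp(Ea/(R*T))
P^n = 20^(-1.14) = 0.03287198
Ea/(R*T) = 38191/(8.314*1024) = 4.485915
exp(Ea/(R*T)) = 88.758139
tau = 0.063 * 0.03287198 * 88.758139 = 0.1838 ms


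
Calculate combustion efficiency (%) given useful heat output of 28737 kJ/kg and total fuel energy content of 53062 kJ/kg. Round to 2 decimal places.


Efficiency = (Q_useful / Q_fuel) * 100
Efficiency = (28737 / 53062) * 100
Efficiency = 0.5416 * 100 = 54.16%


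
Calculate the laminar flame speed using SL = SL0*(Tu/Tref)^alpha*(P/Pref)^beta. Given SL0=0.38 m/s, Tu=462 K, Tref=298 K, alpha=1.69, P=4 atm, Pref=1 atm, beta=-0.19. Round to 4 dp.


SL = SL0 * (Tu/Tref)^alpha * (P/Pref)^beta
T ratio = 462/298 = 1.55033557
(T ratio)^alpha = 1.55033557^1.69 = 2.098067
(P/Pref)^beta = 4^(-0.19) = 0.768438
SL = 0.38 * 2.098067 * 0.768438 = 0.6126 m/s


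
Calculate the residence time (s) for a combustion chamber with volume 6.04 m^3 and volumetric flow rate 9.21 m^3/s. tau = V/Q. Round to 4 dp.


tau = V / Q_flow
tau = 6.04 / 9.21 = 0.6558 s


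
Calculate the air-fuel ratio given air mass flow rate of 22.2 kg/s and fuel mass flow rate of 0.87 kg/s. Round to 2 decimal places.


AFR = m_air / m_fuel
AFR = 22.2 / 0.87 = 25.52


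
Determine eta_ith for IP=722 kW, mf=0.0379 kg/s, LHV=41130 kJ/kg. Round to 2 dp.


eta_ith = (IP / (mf * LHV)) * 100
Denominator = 0.0379 * 41130 = 1558.8270 kW
eta_ith = (722 / 1558.8270) * 100 = 46.32%


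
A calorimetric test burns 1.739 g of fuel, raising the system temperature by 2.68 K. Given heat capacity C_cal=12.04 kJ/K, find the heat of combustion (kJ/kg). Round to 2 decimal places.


Hc = C_cal * delta_T / m_fuel
Q_released = 12.04 * 2.68 = 32.2672 kJ
m_fuel = 1.739 g = 1.739/1000 kg = 0.001739 kg
Hc = 32.2672 / 0.001739 = 18555.03 kJ/kg


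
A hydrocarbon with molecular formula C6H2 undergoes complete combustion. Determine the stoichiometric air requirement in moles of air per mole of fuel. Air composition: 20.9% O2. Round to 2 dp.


Balanced combustion: C6H2 + 6.5 O2 -> 6 CO2 + 1 H2O
O2 needed = C + H/4 = 6 + 2/4 = 6.50 moles
Air moles = O2 / 0.209 = 6.50 / 0.209 = 31.10 moles air


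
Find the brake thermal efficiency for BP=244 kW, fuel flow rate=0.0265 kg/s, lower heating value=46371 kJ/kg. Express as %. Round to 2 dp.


eta_BTE = (BP / (mf * LHV)) * 100
Denominator = 0.0265 * 46371 = 1228.8315 kW
eta_BTE = (244 / 1228.8315) * 100 = 19.86%


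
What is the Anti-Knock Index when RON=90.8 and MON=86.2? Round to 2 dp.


AKI = (RON + MON) / 2
AKI = (90.8 + 86.2) / 2
AKI = 177.0 / 2 = 88.50


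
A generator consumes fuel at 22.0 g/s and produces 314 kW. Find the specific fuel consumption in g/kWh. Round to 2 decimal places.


SFC = (mf / BP) * 3600
Rate = 22.0 / 314 = 0.070064 g/(s*kW)
SFC = 0.070064 * 3600 = 252.23 g/kWh


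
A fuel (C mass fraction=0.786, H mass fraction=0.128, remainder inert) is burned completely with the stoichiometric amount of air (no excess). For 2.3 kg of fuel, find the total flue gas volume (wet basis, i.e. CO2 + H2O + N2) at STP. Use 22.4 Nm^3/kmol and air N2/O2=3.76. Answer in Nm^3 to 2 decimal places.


Per kg fuel: CO2 = (C/12 kmol)*22.4 = (0.786/12)*22.4 = 1.46720 Nm^3
Per kg fuel: H2O = (H/2 kmol)*22.4 = (0.128/2)*22.4 = 1.43360 Nm^3
O2 needed per kg fuel = C/12 + H/4 = 0.786/12 + 0.128/4 = 0.09750000 kmol
Per kg fuel: N2 = O2*3.76*22.4 = 0.09750000*3.76*22.4 = 8.21184 Nm^3
Total per kg = 1.46720 + 1.43360 + 8.21184 = 11.11264 Nm^3
Total = 11.11264 * 2.3 = 25.56 Nm^3


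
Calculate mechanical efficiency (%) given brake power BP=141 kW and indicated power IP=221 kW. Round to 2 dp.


eta_mech = (BP / IP) * 100
Ratio = 141 / 221 = 0.6380
eta_mech = 0.6380 * 100 = 63.80%


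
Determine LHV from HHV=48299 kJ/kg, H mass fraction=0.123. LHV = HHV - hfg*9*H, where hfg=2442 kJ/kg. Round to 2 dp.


LHV = HHV - hfg * 9 * H
Water correction = 2442 * 9 * 0.123 = 2703.294 kJ/kg
LHV = 48299 - 2703.294 = 45595.71 kJ/kg


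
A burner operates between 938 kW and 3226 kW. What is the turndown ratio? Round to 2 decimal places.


TDR = Q_max / Q_min
TDR = 3226 / 938 = 3.44


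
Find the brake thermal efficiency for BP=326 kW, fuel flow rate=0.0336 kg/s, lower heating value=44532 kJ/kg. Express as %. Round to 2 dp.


eta_BTE = (BP / (mf * LHV)) * 100
Denominator = 0.0336 * 44532 = 1496.2752 kW
eta_BTE = (326 / 1496.2752) * 100 = 21.79%


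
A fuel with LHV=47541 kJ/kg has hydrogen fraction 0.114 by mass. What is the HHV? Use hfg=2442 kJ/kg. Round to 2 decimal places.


HHV = LHV + hfg * 9 * H
Water addition = 2442 * 9 * 0.114 = 2505.492 kJ/kg
HHV = 47541 + 2505.492 = 50046.49 kJ/kg


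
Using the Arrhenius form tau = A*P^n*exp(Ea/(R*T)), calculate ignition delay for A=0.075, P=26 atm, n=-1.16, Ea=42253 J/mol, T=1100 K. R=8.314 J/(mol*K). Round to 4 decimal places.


tau = A * P^n * exp(Ea/(R*T))
P^n = 26^(-1.16) = 0.02283657
Ea/(R*T) = 42253/(8.314*1100) = 4.620137
exp(Ea/(R*T)) = 101.507928
tau = 0.075 * 0.02283657 * 101.507928 = 0.1739 ms


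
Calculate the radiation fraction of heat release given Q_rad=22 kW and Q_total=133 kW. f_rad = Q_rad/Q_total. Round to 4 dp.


f_rad = Q_rad / Q_total
f_rad = 22 / 133 = 0.1654


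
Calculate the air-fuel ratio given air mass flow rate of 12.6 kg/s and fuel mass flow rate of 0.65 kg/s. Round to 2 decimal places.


AFR = m_air / m_fuel
AFR = 12.6 / 0.65 = 19.38


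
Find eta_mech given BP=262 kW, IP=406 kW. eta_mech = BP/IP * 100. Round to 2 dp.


eta_mech = (BP / IP) * 100
Ratio = 262 / 406 = 0.6453
eta_mech = 0.6453 * 100 = 64.53%


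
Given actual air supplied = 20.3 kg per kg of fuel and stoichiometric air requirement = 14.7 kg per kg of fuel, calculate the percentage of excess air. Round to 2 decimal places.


Excess air = actual - stoichiometric = 20.3 - 14.7 = 5.60 kg/kg fuel
Excess air % = (excess / stoich) * 100 = (5.60 / 14.7) * 100 = 38.10%


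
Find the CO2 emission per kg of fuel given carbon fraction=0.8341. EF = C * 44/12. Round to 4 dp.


EF = C_frac * (M_CO2 / M_C)
EF = 0.8341 * (44/12)
EF = 0.8341 * 3.666667 = 3.0584 kg_CO2/kg_fuel


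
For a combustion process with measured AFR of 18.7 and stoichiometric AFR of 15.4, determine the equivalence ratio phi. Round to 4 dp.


phi = AFR_stoich / AFR_actual
phi = 15.4 / 18.7 = 0.8235


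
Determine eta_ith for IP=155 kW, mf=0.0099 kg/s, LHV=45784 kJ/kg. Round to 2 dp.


eta_ith = (IP / (mf * LHV)) * 100
Denominator = 0.0099 * 45784 = 453.2616 kW
eta_ith = (155 / 453.2616) * 100 = 34.20%


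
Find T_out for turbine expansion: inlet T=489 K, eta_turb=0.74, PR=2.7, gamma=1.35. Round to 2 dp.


T_out = T_in * (1 - eta * (1 - PR^(-(gamma-1)/gamma)))
Exponent = -(1.35-1)/1.35 = -0.25925926
PR^exp = 2.7^(-0.25925926) = 0.77297411
Factor = 1 - 0.74*(1 - 0.77297411) = 0.83200084
T_out = 489 * 0.83200084 = 406.85 K


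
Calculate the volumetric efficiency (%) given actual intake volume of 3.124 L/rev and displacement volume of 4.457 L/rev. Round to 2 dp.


eta_v = (V_actual / V_disp) * 100
Ratio = 3.124 / 4.457 = 0.7009
eta_v = 0.7009 * 100 = 70.09%


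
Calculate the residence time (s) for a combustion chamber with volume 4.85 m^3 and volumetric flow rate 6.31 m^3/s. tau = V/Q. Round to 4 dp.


tau = V / Q_flow
tau = 4.85 / 6.31 = 0.7686 s


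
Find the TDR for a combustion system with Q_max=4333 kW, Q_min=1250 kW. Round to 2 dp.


TDR = Q_max / Q_min
TDR = 4333 / 1250 = 3.47


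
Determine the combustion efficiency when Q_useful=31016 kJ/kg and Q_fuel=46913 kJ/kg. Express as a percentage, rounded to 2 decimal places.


Efficiency = (Q_useful / Q_fuel) * 100
Efficiency = (31016 / 46913) * 100
Efficiency = 0.6611 * 100 = 66.11%


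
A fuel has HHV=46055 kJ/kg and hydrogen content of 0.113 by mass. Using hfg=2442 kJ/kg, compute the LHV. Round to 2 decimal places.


LHV = HHV - hfg * 9 * H
Water correction = 2442 * 9 * 0.113 = 2483.514 kJ/kg
LHV = 46055 - 2483.514 = 43571.49 kJ/kg


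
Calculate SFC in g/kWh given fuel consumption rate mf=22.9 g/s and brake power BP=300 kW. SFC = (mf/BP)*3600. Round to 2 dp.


SFC = (mf / BP) * 3600
Rate = 22.9 / 300 = 0.076333 g/(s*kW)
SFC = 0.076333 * 3600 = 274.80 g/kWh


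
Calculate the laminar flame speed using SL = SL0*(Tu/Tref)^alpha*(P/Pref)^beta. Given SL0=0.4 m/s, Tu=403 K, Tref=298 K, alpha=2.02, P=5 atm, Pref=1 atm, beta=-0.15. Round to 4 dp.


SL = SL0 * (Tu/Tref)^alpha * (P/Pref)^beta
T ratio = 403/298 = 1.35234899
(T ratio)^alpha = 1.35234899^2.02 = 1.839922
(P/Pref)^beta = 5^(-0.15) = 0.785515
SL = 0.4 * 1.839922 * 0.785515 = 0.5781 m/s


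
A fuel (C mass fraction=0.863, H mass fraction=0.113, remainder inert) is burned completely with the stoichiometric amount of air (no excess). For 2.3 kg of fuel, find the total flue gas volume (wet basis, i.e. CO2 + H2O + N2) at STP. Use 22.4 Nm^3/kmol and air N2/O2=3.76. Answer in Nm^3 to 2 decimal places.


Per kg fuel: CO2 = (C/12 kmol)*22.4 = (0.863/12)*22.4 = 1.61093 Nm^3
Per kg fuel: H2O = (H/2 kmol)*22.4 = (0.113/2)*22.4 = 1.26560 Nm^3
O2 needed per kg fuel = C/12 + H/4 = 0.863/12 + 0.113/4 = 0.10016667 kmol
Per kg fuel: N2 = O2*3.76*22.4 = 0.10016667*3.76*22.4 = 8.43644 Nm^3
Total per kg = 1.61093 + 1.26560 + 8.43644 = 11.31297 Nm^3
Total = 11.31297 * 2.3 = 26.02 Nm^3


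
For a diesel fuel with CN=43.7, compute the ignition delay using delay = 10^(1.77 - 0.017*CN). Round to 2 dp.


delay = 10^(1.77 - 0.017*CN)
Exponent = 1.77 - 0.017*43.7 = 1.0271
delay = 10^1.0271 = 10.64 ms


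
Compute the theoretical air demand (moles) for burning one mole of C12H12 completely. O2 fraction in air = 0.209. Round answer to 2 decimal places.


Balanced combustion: C12H12 + 15 O2 -> 12 CO2 + 6 H2O
O2 needed = C + H/4 = 12 + 12/4 = 15.00 moles
Air moles = O2 / 0.209 = 15.00 / 0.209 = 71.77 moles air


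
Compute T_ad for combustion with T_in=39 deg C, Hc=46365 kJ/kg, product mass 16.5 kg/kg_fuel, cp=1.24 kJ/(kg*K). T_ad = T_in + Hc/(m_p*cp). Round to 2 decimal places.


T_ad = T_in + Hc / (m_p * cp)
Denominator = 16.5 * 1.24 = 20.4600
Temperature rise = 46365 / 20.4600 = 2266.13 K
T_ad = 39 + 2266.13 = 2305.13 deg C


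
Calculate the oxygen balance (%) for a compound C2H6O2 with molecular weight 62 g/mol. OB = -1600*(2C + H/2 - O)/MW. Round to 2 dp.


OB = -1600 * (2C + H/2 - O) / MW
Inner = 2*2 + 6/2 - 2 = 5.00
OB = -1600 * 5.00 / 62 = -129.03%


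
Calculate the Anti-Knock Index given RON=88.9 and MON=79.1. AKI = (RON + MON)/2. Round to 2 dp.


AKI = (RON + MON) / 2
AKI = (88.9 + 79.1) / 2
AKI = 168.0 / 2 = 84.00


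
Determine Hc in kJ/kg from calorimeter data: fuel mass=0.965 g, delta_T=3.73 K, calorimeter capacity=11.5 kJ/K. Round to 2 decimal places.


Hc = C_cal * delta_T / m_fuel
Q_released = 11.5 * 3.73 = 42.8950 kJ
m_fuel = 0.965 g = 0.965/1000 kg = 0.000965 kg
Hc = 42.8950 / 0.000965 = 44450.78 kJ/kg


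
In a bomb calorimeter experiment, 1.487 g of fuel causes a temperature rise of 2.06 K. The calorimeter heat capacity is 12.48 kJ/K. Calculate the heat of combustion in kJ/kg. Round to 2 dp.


Hc = C_cal * delta_T / m_fuel
Q_released = 12.48 * 2.06 = 25.7088 kJ
m_fuel = 1.487 g = 1.487/1000 kg = 0.001487 kg
Hc = 25.7088 / 0.001487 = 17289.04 kJ/kg


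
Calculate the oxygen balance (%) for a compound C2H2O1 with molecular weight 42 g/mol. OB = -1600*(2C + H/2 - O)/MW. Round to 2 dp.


OB = -1600 * (2C + H/2 - O) / MW
Inner = 2*2 + 2/2 - 1 = 4.00
OB = -1600 * 4.00 / 42 = -152.38%


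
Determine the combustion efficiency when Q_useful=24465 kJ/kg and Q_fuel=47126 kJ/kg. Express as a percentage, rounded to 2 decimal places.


Efficiency = (Q_useful / Q_fuel) * 100
Efficiency = (24465 / 47126) * 100
Efficiency = 0.5191 * 100 = 51.91%


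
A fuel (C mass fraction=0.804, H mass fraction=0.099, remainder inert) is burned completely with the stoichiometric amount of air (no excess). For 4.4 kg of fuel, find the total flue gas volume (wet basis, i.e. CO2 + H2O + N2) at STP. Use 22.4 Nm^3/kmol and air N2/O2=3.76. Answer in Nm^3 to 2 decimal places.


Per kg fuel: CO2 = (C/12 kmol)*22.4 = (0.804/12)*22.4 = 1.50080 Nm^3
Per kg fuel: H2O = (H/2 kmol)*22.4 = (0.099/2)*22.4 = 1.10880 Nm^3
O2 needed per kg fuel = C/12 + H/4 = 0.804/12 + 0.099/4 = 0.09175000 kmol
Per kg fuel: N2 = O2*3.76*22.4 = 0.09175000*3.76*22.4 = 7.72755 Nm^3
Total per kg = 1.50080 + 1.10880 + 7.72755 = 10.33715 Nm^3
Total = 10.33715 * 4.4 = 45.48 Nm^3


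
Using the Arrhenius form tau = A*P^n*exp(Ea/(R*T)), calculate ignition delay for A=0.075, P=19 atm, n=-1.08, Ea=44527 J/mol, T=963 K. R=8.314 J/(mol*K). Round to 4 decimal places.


tau = A * P^n * exp(Ea/(R*T))
P^n = 19^(-1.08) = 0.04158590
Ea/(R*T) = 44527/(8.314*963) = 5.561438
exp(Ea/(R*T)) = 260.196825
tau = 0.075 * 0.04158590 * 260.196825 = 0.8115 ms


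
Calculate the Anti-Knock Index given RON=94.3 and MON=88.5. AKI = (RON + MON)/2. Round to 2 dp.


AKI = (RON + MON) / 2
AKI = (94.3 + 88.5) / 2
AKI = 182.8 / 2 = 91.40


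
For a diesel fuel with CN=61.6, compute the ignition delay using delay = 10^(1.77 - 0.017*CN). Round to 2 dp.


delay = 10^(1.77 - 0.017*CN)
Exponent = 1.77 - 0.017*61.6 = 0.7228
delay = 10^0.7228 = 5.28 ms


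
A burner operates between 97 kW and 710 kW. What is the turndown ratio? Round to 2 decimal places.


TDR = Q_max / Q_min
TDR = 710 / 97 = 7.32


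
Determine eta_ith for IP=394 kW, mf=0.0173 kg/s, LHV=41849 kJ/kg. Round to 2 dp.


eta_ith = (IP / (mf * LHV)) * 100
Denominator = 0.0173 * 41849 = 723.9877 kW
eta_ith = (394 / 723.9877) * 100 = 54.42%


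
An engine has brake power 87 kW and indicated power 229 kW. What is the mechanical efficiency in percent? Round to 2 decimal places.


eta_mech = (BP / IP) * 100
Ratio = 87 / 229 = 0.3799
eta_mech = 0.3799 * 100 = 37.99%


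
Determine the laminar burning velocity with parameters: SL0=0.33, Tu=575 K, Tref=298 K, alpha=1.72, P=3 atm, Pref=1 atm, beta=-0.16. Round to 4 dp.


SL = SL0 * (Tu/Tref)^alpha * (P/Pref)^beta
T ratio = 575/298 = 1.92953020
(T ratio)^alpha = 1.92953020^1.72 = 3.097253
(P/Pref)^beta = 3^(-0.16) = 0.838804
SL = 0.33 * 3.097253 * 0.838804 = 0.8573 m/s


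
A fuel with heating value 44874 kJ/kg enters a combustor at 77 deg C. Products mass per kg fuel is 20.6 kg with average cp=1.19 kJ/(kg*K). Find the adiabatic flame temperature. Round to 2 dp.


T_ad = T_in + Hc / (m_p * cp)
Denominator = 20.6 * 1.19 = 24.5140
Temperature rise = 44874 / 24.5140 = 1830.55 K
T_ad = 77 + 1830.55 = 1907.55 deg C


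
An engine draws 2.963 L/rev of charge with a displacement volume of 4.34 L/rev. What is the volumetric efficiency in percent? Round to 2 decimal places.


eta_v = (V_actual / V_disp) * 100
Ratio = 2.963 / 4.34 = 0.6827
eta_v = 0.6827 * 100 = 68.27%


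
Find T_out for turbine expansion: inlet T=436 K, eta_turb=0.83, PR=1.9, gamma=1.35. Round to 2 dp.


T_out = T_in * (1 - eta * (1 - PR^(-(gamma-1)/gamma)))
Exponent = -(1.35-1)/1.35 = -0.25925926
PR^exp = 1.9^(-0.25925926) = 0.84670193
Factor = 1 - 0.83*(1 - 0.84670193) = 0.87276260
T_out = 436 * 0.87276260 = 380.52 K


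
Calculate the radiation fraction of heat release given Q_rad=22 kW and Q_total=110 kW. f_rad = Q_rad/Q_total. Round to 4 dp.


f_rad = Q_rad / Q_total
f_rad = 22 / 110 = 0.2000


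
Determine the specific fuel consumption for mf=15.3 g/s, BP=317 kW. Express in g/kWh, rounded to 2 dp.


SFC = (mf / BP) * 3600
Rate = 15.3 / 317 = 0.048265 g/(s*kW)
SFC = 0.048265 * 3600 = 173.75 g/kWh


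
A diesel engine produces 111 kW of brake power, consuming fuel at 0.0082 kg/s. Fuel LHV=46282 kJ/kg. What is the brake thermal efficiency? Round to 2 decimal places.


eta_BTE = (BP / (mf * LHV)) * 100
Denominator = 0.0082 * 46282 = 379.5124 kW
eta_BTE = (111 / 379.5124) * 100 = 29.25%


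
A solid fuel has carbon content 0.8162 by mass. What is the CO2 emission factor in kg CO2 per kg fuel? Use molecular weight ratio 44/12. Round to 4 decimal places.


EF = C_frac * (M_CO2 / M_C)
EF = 0.8162 * (44/12)
EF = 0.8162 * 3.666667 = 2.9927 kg_CO2/kg_fuel


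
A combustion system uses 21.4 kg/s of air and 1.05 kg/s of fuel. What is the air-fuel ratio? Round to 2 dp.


AFR = m_air / m_fuel
AFR = 21.4 / 1.05 = 20.38


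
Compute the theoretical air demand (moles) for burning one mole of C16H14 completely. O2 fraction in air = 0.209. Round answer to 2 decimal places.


Balanced combustion: C16H14 + 19.5 O2 -> 16 CO2 + 7 H2O
O2 needed = C + H/4 = 16 + 14/4 = 19.50 moles
Air moles = O2 / 0.209 = 19.50 / 0.209 = 93.30 moles air


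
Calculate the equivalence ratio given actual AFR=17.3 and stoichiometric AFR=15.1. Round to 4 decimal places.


phi = AFR_stoich / AFR_actual
phi = 15.1 / 17.3 = 0.8728


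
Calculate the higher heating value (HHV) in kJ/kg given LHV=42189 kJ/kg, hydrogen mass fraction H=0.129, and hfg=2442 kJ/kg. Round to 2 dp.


HHV = LHV + hfg * 9 * H
Water addition = 2442 * 9 * 0.129 = 2835.162 kJ/kg
HHV = 42189 + 2835.162 = 45024.16 kJ/kg


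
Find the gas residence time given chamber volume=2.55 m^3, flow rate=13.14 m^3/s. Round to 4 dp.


tau = V / Q_flow
tau = 2.55 / 13.14 = 0.1941 s


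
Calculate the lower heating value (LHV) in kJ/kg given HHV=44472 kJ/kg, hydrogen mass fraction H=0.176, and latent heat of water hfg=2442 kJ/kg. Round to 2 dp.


LHV = HHV - hfg * 9 * H
Water correction = 2442 * 9 * 0.176 = 3868.128 kJ/kg
LHV = 44472 - 3868.128 = 40603.87 kJ/kg


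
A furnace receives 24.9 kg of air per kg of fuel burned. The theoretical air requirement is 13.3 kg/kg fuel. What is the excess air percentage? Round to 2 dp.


Excess air = actual - stoichiometric = 24.9 - 13.3 = 11.60 kg/kg fuel
Excess air % = (excess / stoich) * 100 = (11.60 / 13.3) * 100 = 87.22%


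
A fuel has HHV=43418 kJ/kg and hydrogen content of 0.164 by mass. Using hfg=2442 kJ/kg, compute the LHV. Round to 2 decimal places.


LHV = HHV - hfg * 9 * H
Water correction = 2442 * 9 * 0.164 = 3604.392 kJ/kg
LHV = 43418 - 3604.392 = 39813.61 kJ/kg


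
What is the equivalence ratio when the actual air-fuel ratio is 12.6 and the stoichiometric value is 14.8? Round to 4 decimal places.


phi = AFR_stoich / AFR_actual
phi = 14.8 / 12.6 = 1.1746


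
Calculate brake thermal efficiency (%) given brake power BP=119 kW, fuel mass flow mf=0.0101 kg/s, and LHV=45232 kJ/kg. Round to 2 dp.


eta_BTE = (BP / (mf * LHV)) * 100
Denominator = 0.0101 * 45232 = 456.8432 kW
eta_BTE = (119 / 456.8432) * 100 = 26.05%


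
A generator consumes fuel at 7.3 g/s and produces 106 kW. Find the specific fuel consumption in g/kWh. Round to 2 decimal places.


SFC = (mf / BP) * 3600
Rate = 7.3 / 106 = 0.068868 g/(s*kW)
SFC = 0.068868 * 3600 = 247.92 g/kWh


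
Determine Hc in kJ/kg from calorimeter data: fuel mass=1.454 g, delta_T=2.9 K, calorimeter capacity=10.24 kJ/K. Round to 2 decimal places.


Hc = C_cal * delta_T / m_fuel
Q_released = 10.24 * 2.9 = 29.6960 kJ
m_fuel = 1.454 g = 1.454/1000 kg = 0.001454 kg
Hc = 29.6960 / 0.001454 = 20423.66 kJ/kg


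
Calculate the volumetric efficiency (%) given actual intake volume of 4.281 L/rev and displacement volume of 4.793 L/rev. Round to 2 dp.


eta_v = (V_actual / V_disp) * 100
Ratio = 4.281 / 4.793 = 0.8932
eta_v = 0.8932 * 100 = 89.32%


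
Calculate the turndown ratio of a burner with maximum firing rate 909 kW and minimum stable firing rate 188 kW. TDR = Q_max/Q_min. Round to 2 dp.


TDR = Q_max / Q_min
TDR = 909 / 188 = 4.84


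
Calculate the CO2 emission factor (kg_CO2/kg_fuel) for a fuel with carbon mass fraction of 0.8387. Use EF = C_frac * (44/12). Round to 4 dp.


EF = C_frac * (M_CO2 / M_C)
EF = 0.8387 * (44/12)
EF = 0.8387 * 3.666667 = 3.0752 kg_CO2/kg_fuel


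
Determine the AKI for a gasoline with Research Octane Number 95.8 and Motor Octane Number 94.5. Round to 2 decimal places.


AKI = (RON + MON) / 2
AKI = (95.8 + 94.5) / 2
AKI = 190.3 / 2 = 95.15


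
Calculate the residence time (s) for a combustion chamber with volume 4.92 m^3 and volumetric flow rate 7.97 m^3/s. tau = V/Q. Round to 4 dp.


tau = V / Q_flow
tau = 4.92 / 7.97 = 0.6173 s


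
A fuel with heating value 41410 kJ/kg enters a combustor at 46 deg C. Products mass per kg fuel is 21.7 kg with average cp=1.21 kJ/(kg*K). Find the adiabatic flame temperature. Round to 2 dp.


T_ad = T_in + Hc / (m_p * cp)
Denominator = 21.7 * 1.21 = 26.2570
Temperature rise = 41410 / 26.2570 = 1577.10 K
T_ad = 46 + 1577.10 = 1623.10 deg C


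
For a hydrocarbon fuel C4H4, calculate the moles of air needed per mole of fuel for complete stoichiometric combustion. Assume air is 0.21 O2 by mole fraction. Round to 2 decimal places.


Balanced combustion: C4H4 + 5 O2 -> 4 CO2 + 2 H2O
O2 needed = C + H/4 = 4 + 4/4 = 5.00 moles
Air moles = O2 / 0.21 = 5.00 / 0.21 = 23.81 moles air


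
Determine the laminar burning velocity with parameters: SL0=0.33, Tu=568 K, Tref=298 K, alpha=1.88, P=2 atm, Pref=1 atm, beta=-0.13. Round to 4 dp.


SL = SL0 * (Tu/Tref)^alpha * (P/Pref)^beta
T ratio = 568/298 = 1.90604027
(T ratio)^alpha = 1.90604027^1.88 = 3.362392
(P/Pref)^beta = 2^(-0.13) = 0.913831
SL = 0.33 * 3.362392 * 0.913831 = 1.0140 m/s


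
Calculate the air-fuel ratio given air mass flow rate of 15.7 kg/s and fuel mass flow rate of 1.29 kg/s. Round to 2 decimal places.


AFR = m_air / m_fuel
AFR = 15.7 / 1.29 = 12.17


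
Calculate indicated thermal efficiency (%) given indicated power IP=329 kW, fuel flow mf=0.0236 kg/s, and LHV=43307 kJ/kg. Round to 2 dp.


eta_ith = (IP / (mf * LHV)) * 100
Denominator = 0.0236 * 43307 = 1022.0452 kW
eta_ith = (329 / 1022.0452) * 100 = 32.19%


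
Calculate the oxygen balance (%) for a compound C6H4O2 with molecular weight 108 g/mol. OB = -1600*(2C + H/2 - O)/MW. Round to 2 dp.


OB = -1600 * (2C + H/2 - O) / MW
Inner = 2*6 + 4/2 - 2 = 12.00
OB = -1600 * 12.00 / 108 = -177.78%


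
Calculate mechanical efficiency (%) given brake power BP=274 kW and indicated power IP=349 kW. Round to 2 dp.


eta_mech = (BP / IP) * 100
Ratio = 274 / 349 = 0.7851
eta_mech = 0.7851 * 100 = 78.51%


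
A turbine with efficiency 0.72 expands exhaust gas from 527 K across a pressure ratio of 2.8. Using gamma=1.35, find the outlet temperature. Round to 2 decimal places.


T_out = T_in * (1 - eta * (1 - PR^(-(gamma-1)/gamma)))
Exponent = -(1.35-1)/1.35 = -0.25925926
PR^exp = 2.8^(-0.25925926) = 0.76572026
Factor = 1 - 0.72*(1 - 0.76572026) = 0.83131859
T_out = 527 * 0.83131859 = 438.10 K


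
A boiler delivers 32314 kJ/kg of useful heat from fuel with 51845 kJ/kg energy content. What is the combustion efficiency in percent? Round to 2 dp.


Efficiency = (Q_useful / Q_fuel) * 100
Efficiency = (32314 / 51845) * 100
Efficiency = 0.6233 * 100 = 62.33%


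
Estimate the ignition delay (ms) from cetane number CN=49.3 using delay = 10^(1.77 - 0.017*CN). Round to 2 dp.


delay = 10^(1.77 - 0.017*CN)
Exponent = 1.77 - 0.017*49.3 = 0.9319
delay = 10^0.9319 = 8.55 ms


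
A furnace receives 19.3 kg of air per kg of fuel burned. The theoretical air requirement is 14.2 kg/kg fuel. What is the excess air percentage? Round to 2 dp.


Excess air = actual - stoichiometric = 19.3 - 14.2 = 5.10 kg/kg fuel
Excess air % = (excess / stoich) * 100 = (5.10 / 14.2) * 100 = 35.92%


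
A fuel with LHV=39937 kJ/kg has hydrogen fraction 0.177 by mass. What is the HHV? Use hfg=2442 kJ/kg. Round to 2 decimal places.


HHV = LHV + hfg * 9 * H
Water addition = 2442 * 9 * 0.177 = 3890.106 kJ/kg
HHV = 39937 + 3890.106 = 43827.11 kJ/kg


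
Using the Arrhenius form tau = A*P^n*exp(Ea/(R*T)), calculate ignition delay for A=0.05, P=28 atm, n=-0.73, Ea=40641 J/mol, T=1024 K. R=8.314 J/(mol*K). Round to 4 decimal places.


tau = A * P^n * exp(Ea/(R*T))
P^n = 28^(-0.73) = 0.08781620
Ea/(R*T) = 40641/(8.314*1024) = 4.773692
exp(Ea/(R*T)) = 118.355423
tau = 0.05 * 0.08781620 * 118.355423 = 0.5197 ms


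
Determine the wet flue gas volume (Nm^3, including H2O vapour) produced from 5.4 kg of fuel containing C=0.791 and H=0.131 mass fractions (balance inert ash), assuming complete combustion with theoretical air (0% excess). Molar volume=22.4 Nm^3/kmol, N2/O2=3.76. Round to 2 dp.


Per kg fuel: CO2 = (C/12 kmol)*22.4 = (0.791/12)*22.4 = 1.47653 Nm^3
Per kg fuel: H2O = (H/2 kmol)*22.4 = (0.131/2)*22.4 = 1.46720 Nm^3
O2 needed per kg fuel = C/12 + H/4 = 0.791/12 + 0.131/4 = 0.09866667 kmol
Per kg fuel: N2 = O2*3.76*22.4 = 0.09866667*3.76*22.4 = 8.31010 Nm^3
Total per kg = 1.47653 + 1.46720 + 8.31010 = 11.25383 Nm^3
Total = 11.25383 * 5.4 = 60.77 Nm^3


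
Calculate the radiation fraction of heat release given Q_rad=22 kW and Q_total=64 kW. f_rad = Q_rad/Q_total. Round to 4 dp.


f_rad = Q_rad / Q_total
f_rad = 22 / 64 = 0.3438


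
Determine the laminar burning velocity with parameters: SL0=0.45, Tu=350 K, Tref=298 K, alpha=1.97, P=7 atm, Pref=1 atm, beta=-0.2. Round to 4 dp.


SL = SL0 * (Tu/Tref)^alpha * (P/Pref)^beta
T ratio = 350/298 = 1.17449664
(T ratio)^alpha = 1.17449664^1.97 = 1.372802
(P/Pref)^beta = 7^(-0.2) = 0.677611
SL = 0.45 * 1.372802 * 0.677611 = 0.4186 m/s


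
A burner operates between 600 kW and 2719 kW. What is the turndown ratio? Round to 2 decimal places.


TDR = Q_max / Q_min
TDR = 2719 / 600 = 4.53


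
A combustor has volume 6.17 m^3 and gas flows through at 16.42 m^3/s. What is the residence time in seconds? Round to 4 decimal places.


tau = V / Q_flow
tau = 6.17 / 16.42 = 0.3758 s


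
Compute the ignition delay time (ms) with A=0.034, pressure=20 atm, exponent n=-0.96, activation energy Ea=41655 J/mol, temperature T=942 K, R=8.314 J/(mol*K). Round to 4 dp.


tau = A * P^n * exp(Ea/(R*T))
P^n = 20^(-0.96) = 0.05636522
Ea/(R*T) = 41655/(8.314*942) = 5.318709
exp(Ea/(R*T)) = 204.120158
tau = 0.034 * 0.05636522 * 204.120158 = 0.3912 ms


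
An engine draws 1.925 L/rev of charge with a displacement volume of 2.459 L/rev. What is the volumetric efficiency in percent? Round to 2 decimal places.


eta_v = (V_actual / V_disp) * 100
Ratio = 1.925 / 2.459 = 0.7828
eta_v = 0.7828 * 100 = 78.28%


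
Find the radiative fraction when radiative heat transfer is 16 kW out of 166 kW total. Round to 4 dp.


f_rad = Q_rad / Q_total
f_rad = 16 / 166 = 0.0964


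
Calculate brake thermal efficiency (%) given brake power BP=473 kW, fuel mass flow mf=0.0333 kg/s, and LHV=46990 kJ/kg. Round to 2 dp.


eta_BTE = (BP / (mf * LHV)) * 100
Denominator = 0.0333 * 46990 = 1564.7670 kW
eta_BTE = (473 / 1564.7670) * 100 = 30.23%


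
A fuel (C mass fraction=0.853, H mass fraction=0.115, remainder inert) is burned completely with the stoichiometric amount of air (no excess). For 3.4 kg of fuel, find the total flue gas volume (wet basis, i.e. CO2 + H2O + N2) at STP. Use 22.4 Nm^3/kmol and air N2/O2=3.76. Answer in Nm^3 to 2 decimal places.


Per kg fuel: CO2 = (C/12 kmol)*22.4 = (0.853/12)*22.4 = 1.59227 Nm^3
Per kg fuel: H2O = (H/2 kmol)*22.4 = (0.115/2)*22.4 = 1.28800 Nm^3
O2 needed per kg fuel = C/12 + H/4 = 0.853/12 + 0.115/4 = 0.09983333 kmol
Per kg fuel: N2 = O2*3.76*22.4 = 0.09983333*3.76*22.4 = 8.40836 Nm^3
Total per kg = 1.59227 + 1.28800 + 8.40836 = 11.28863 Nm^3
Total = 11.28863 * 3.4 = 38.38 Nm^3


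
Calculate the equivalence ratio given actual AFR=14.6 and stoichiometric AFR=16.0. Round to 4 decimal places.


phi = AFR_stoich / AFR_actual
phi = 16.0 / 14.6 = 1.0959


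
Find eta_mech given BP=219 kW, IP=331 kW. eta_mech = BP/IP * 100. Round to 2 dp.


eta_mech = (BP / IP) * 100
Ratio = 219 / 331 = 0.6616
eta_mech = 0.6616 * 100 = 66.16%


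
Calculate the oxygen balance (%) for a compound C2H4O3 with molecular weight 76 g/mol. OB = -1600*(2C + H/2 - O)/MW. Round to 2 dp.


OB = -1600 * (2C + H/2 - O) / MW
Inner = 2*2 + 4/2 - 3 = 3.00
OB = -1600 * 3.00 / 76 = -63.16%
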